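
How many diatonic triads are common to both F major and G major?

Diatonic triads of F major: F (I), Gm (ii), Am (iii), Bb (IV), C (V), Dm (vi), Edim (vii°).
Diatonic triads of G major: G (I), Am (ii), Bm (iii), C (IV), D (V), Em (vi), F#dim (vii°).
Matching root and quality in both lists: Am, C.
That gives 2 common triads.

2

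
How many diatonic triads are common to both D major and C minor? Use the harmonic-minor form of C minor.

1

Diatonic triads of D major: D major (I), E minor (ii), F# minor (iii), G major (IV), A major (V), B minor (vi), C# diminished (vii°).
Diatonic triads of C minor (harmonic minor): C minor (i), D diminished (ii°), Eb augmented (III+), F minor (iv), G major (V), Ab major (VI), B diminished (vii°).
Matching root and quality in both lists: G major.
That gives 1 common triad.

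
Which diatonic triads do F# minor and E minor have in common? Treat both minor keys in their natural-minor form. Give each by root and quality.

Bm, D

Triads in F# minor (natural minor): F# minor (i), G# diminished (ii°), A major (III), B minor (iv), C# minor (v), D major (VI), E major (VII).
Triads in E minor (natural minor): E minor (i), F# diminished (ii°), G major (III), A minor (iv), B minor (v), C major (VI), D major (VII).
Shared triads with their functions: B minor (iv in F# minor, v in E minor); D major (VI in F# minor, VII in E minor).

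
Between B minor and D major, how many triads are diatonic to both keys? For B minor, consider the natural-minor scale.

Diatonic triads of B minor (natural minor): Bm (i), C#dim (ii°), D (III), Em (iv), F#m (v), G (VI), A (VII).
Diatonic triads of D major: D (I), Em (ii), F#m (iii), G (IV), A (V), Bm (vi), C#dim (vii°).
Matching root and quality in both lists: Bm, C#dim, D, Em, F#m, G, A.
That gives 7 common triads.

7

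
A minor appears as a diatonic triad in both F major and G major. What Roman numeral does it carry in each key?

The scale of F major is F G A Bb C D E; A is degree 3, and the triad built there (A-C-E) is minor, so it is iii.
The scale of G major is G A B C D E F#; A is degree 2, and the triad built there (A-C-E) is minor, so it is ii.

iii in F major; ii in G major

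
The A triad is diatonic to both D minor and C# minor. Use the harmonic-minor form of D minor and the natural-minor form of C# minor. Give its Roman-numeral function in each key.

V in D minor; VI in C# minor

The scale of D minor (harmonic minor) is D E F G A Bb C#; A is degree 5, and the triad built there (A-C#-E) is major, so it is V.
The scale of C# minor (natural minor) is C# D# E F# G# A B; A is degree 6, and the triad built there (A-C#-E) is major, so it is VI.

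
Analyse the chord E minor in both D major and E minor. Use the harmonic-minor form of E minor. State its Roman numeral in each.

The scale of D major is D E F# G A B C#; E is degree 2, and the triad built there (E-G-B) is minor, so it is ii.
The scale of E minor (harmonic minor) is E F# G A B C D#; E is degree 1, and the triad built there (E-G-B) is minor, so it is i.

ii in D major; i in E minor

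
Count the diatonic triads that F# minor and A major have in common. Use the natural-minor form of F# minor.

Diatonic triads of F# minor (natural minor): F# minor (i), G# diminished (ii°), A major (III), B minor (iv), C# minor (v), D major (VI), E major (VII).
Diatonic triads of A major: A major (I), B minor (ii), C# minor (iii), D major (IV), E major (V), F# minor (vi), G# diminished (vii°).
Matching root and quality in both lists: F# minor, G# diminished, A major, B minor, C# minor, D major, E major.
That gives 7 common triads.

7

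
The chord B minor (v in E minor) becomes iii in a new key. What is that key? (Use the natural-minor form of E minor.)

G major

The numeral iii denotes a minor triad on scale degree 3. With B on degree 3, the tonic of the new key is G.
Degree 3 carries a minor triad in major keys, so the destination is G major.
Check: the diatonic triads of G major are G (I), Am (ii), Bm (iii), C (IV), D (V), Em (vi), F♯dim (vii°) — B minor is indeed iii.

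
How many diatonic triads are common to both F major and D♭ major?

Diatonic triads of F major: F major (I), G minor (ii), A minor (iii), B♭ major (IV), C major (V), D minor (vi), E diminished (vii°).
Diatonic triads of D♭ major: D♭ major (I), E♭ minor (ii), F minor (iii), G♭ major (IV), A♭ major (V), B♭ minor (vi), C diminished (vii°).
No triad has the same root and quality in both keys.

0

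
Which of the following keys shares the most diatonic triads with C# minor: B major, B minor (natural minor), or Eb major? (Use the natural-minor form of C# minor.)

Triads of C# minor (natural minor): C#m (i), D#dim (ii°), E (III), F#m (iv), G#m (v), A (VI), B (VII).
B major shares 4: C#m, E, G#m, B.
B minor (natural minor) shares 2: F#m, A.
Eb major shares 0: none.
The most common triads (4) are shared with B major.

B major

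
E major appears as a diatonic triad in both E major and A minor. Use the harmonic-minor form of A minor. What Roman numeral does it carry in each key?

I in E major; V in A minor

The scale of E major is E F# G# A B C# D#; E is degree 1, and the triad built there (E-G#-B) is major, so it is I.
The scale of A minor (harmonic minor) is A B C D E F G#; E is degree 5, and the triad built there (E-G#-B) is major, so it is V.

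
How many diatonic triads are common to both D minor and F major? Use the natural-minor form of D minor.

Diatonic triads of D minor (natural minor): Dm (i), Edim (ii°), F (III), Gm (iv), Am (v), Bb (VI), C (VII).
Diatonic triads of F major: F (I), Gm (ii), Am (iii), Bb (IV), C (V), Dm (vi), Edim (vii°).
Matching root and quality in both lists: Dm, Edim, F, Gm, Am, Bb, C.
That gives 7 common triads.

7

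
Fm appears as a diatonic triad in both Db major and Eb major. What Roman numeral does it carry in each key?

The scale of Db major is Db Eb F Gb Ab Bb C; F is degree 3, and the triad built there (F-Ab-C) is minor, so it is iii.
The scale of Eb major is Eb F G Ab Bb C D; F is degree 2, and the triad built there (F-Ab-C) is minor, so it is ii.

iii in Db major; ii in Eb major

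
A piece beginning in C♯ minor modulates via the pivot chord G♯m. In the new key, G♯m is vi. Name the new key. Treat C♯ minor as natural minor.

The numeral vi denotes a minor triad on scale degree 6. With G♯ on degree 6, the tonic of the new key is B.
Degree 6 carries a minor triad in major keys, so the destination is B major.
Check: the diatonic triads of B major are B (I), C♯m (ii), D♯m (iii), E (IV), F♯ (V), G♯m (vi), A♯dim (vii°) — G♯m is indeed vi.

B major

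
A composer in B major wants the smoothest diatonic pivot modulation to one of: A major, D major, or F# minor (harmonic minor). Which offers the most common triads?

A major

Triads of B major: B major (I), C# minor (ii), D# minor (iii), E major (IV), F# major (V), G# minor (vi), A# diminished (vii°).
A major shares 2: C#m, E.
D major shares 0: none.
F# minor (harmonic minor) shares 0: none.
The most common triads (2) are shared with A major.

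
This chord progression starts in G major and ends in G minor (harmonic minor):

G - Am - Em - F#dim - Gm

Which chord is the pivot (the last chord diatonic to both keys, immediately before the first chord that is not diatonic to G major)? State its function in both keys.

Chords diatonic to G major: G, Am, Bm, C, D, Em, F#dim.
Reading the progression, the first chord not in that set is Gm, so the modulation leaves G major there.
The chord immediately before Gm is F#dim, which is diatonic to both keys: vii° in G major and vii° in G minor.

F#dim — vii° in G major, vii° in G minor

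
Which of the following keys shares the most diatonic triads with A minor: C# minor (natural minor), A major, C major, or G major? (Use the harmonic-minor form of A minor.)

Triads of A minor (harmonic minor): Am (i), Bdim (ii°), Caug (III+), Dm (iv), E (V), F (VI), G#dim (vii°).
C# minor (natural minor) shares 1: E.
A major shares 2: E, G#dim.
C major shares 4: Am, Bdim, Dm, F.
G major shares 1: Am.
The most common triads (4) are shared with C major.

C major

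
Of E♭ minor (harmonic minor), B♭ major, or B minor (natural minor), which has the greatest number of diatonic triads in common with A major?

B minor

Triads of A major: A (I), Bm (ii), C♯m (iii), D (IV), E (V), F♯m (vi), G♯dim (vii°).
E♭ minor (harmonic minor) shares 0: none.
B♭ major shares 0: none.
B minor (natural minor) shares 4: A, Bm, D, F♯m.
The most common triads (4) are shared with B minor.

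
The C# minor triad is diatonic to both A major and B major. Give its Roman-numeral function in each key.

The scale of A major is A B C# D E F# G#; C# is degree 3, and the triad built there (C#-E-G#) is minor, so it is iii.
The scale of B major is B C# D# E F# G# A#; C# is degree 2, and the triad built there (C#-E-G#) is minor, so it is ii.

iii in A major; ii in B major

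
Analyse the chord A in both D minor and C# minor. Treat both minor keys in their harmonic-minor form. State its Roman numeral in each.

V in D minor; VI in C# minor

The scale of D minor (harmonic minor) is D E F G A Bb C#; A is degree 5, and the triad built there (A-C#-E) is major, so it is V.
The scale of C# minor (harmonic minor) is C# D# E F# G# A B#; A is degree 6, and the triad built there (A-C#-E) is major, so it is VI.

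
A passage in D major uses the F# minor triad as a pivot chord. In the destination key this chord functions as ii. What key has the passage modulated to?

E major

The numeral ii denotes a minor triad on scale degree 2. With F# on degree 2, the tonic of the new key is E.
Degree 2 carries a minor triad in major keys, so the destination is E major.
Check: the diatonic triads of E major are E (I), F#m (ii), G#m (iii), A (IV), B (V), C#m (vi), D#dim (vii°) — F# minor is indeed ii.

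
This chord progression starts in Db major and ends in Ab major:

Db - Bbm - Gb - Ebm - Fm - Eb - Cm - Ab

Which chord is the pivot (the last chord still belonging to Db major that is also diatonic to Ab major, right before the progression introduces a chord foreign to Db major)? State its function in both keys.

Chords diatonic to Db major: Db, Ebm, Fm, Gb, Ab, Bbm, Cdim.
Reading the progression, the first chord not in that set is Eb, so the modulation leaves Db major there.
The chord immediately before Eb is Fm, which is diatonic to both keys: iii in Db major and vi in Ab major.

Fm — iii in Db major, vi in Ab major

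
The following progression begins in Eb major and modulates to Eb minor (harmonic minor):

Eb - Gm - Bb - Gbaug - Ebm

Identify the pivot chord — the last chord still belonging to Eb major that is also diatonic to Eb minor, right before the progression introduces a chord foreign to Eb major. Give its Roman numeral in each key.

Chords diatonic to Eb major: Eb, Fm, Gm, Ab, Bb, Cm, Ddim.
Reading the progression, the first chord not in that set is Gbaug, so the modulation leaves Eb major there.
The chord immediately before Gbaug is Bb, which is diatonic to both keys: V in Eb major and V in Eb minor.

Bb — V in Eb major, V in Eb minor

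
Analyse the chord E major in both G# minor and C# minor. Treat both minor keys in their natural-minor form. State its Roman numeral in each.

VI in G# minor; III in C# minor

The scale of G# minor (natural minor) is G# A# B C# D# E F#; E is degree 6, and the triad built there (E-G#-B) is major, so it is VI.
The scale of C# minor (natural minor) is C# D# E F# G# A B; E is degree 3, and the triad built there (E-G#-B) is major, so it is III.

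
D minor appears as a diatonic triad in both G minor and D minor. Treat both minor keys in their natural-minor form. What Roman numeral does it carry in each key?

v in G minor; i in D minor

The scale of G minor (natural minor) is G A B♭ C D E♭ F; D is degree 5, and the triad built there (D-F-A) is minor, so it is v.
The scale of D minor (natural minor) is D E F G A B♭ C; D is degree 1, and the triad built there (D-F-A) is minor, so it is i.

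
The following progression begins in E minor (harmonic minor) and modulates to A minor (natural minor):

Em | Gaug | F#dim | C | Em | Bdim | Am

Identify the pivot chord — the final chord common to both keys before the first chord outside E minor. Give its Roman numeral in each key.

Chords diatonic to E minor: Em, F#dim, Gaug, Am, B, C, D#dim.
Reading the progression, the first chord not in that set is Bdim, so the modulation leaves E minor there.
The chord immediately before Bdim is Em, which is diatonic to both keys: i in E minor and v in A minor.

Em — i in E minor, v in A minor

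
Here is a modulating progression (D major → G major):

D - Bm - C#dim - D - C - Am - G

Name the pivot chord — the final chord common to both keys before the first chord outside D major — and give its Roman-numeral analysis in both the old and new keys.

Chords diatonic to D major: D, Em, F#m, G, A, Bm, C#dim.
Reading the progression, the first chord not in that set is C, so the modulation leaves D major there.
The chord immediately before C is D, which is diatonic to both keys: I in D major and V in G major.

D — I in D major, V in G major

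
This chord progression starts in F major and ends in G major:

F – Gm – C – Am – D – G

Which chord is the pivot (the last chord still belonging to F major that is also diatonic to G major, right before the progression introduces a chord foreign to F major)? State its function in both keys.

Am — iii in F major, ii in G major

Chords diatonic to F major: F, Gm, Am, Bb, C, Dm, Edim.
Reading the progression, the first chord not in that set is D, so the modulation leaves F major there.
The chord immediately before D is Am, which is diatonic to both keys: iii in F major and ii in G major.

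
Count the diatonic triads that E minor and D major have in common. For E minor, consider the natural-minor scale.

Diatonic triads of E minor (natural minor): Em (i), F#dim (ii°), G (III), Am (iv), Bm (v), C (VI), D (VII).
Diatonic triads of D major: D (I), Em (ii), F#m (iii), G (IV), A (V), Bm (vi), C#dim (vii°).
Matching root and quality in both lists: Em, G, Bm, D.
That gives 4 common triads.

4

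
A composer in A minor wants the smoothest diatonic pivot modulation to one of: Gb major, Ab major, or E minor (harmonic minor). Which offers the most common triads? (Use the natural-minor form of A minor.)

E minor

Triads of A minor (natural minor): A minor (i), B diminished (ii°), C major (III), D minor (iv), E minor (v), F major (VI), G major (VII).
Gb major shares 0: none.
Ab major shares 0: none.
E minor (harmonic minor) shares 3: Am, C, Em.
The most common triads (3) are shared with E minor.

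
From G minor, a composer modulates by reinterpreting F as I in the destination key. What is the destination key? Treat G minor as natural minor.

F major

The numeral I denotes a major triad on scale degree 1. With F on degree 1, the tonic of the new key is F.
Degree 1 carries a major triad in major keys, so the destination is F major.
Check: the diatonic triads of F major are F (I), Gm (ii), Am (iii), Bb (IV), C (V), Dm (vi), Edim (vii°) — F is indeed I.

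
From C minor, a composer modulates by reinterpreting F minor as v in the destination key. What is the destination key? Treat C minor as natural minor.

The numeral v denotes a minor triad on scale degree 5. With F on degree 5, the tonic of the new key is B♭.
Degree 5 carries a minor triad in natural-minor keys, so the destination is B♭ minor.
Check: the diatonic triads of B♭ minor (natural minor) are B♭m (i), Cdim (ii°), D♭ (III), E♭m (iv), Fm (v), G♭ (VI), A♭ (VII) — F minor is indeed v.

B♭ minor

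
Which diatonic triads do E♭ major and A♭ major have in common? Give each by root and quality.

E♭, Fm, A♭, Cm

Triads in E♭ major: E♭ major (I), F minor (ii), G minor (iii), A♭ major (IV), B♭ major (V), C minor (vi), D diminished (vii°).
Triads in A♭ major: A♭ major (I), B♭ minor (ii), C minor (iii), D♭ major (IV), E♭ major (V), F minor (vi), G diminished (vii°).
Shared triads with their functions: E♭ major (I in E♭ major, V in A♭ major); F minor (ii in E♭ major, vi in A♭ major); A♭ major (IV in E♭ major, I in A♭ major); C minor (vi in E♭ major, iii in A♭ major).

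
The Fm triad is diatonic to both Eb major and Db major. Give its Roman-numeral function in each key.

The scale of Eb major is Eb F G Ab Bb C D; F is degree 2, and the triad built there (F-Ab-C) is minor, so it is ii.
The scale of Db major is Db Eb F Gb Ab Bb C; F is degree 3, and the triad built there (F-Ab-C) is minor, so it is iii.

ii in Eb major; iii in Db major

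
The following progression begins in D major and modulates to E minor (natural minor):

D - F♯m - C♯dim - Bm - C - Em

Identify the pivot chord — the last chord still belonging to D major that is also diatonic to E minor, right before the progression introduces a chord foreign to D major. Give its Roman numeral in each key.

Chords diatonic to D major: D, Em, F♯m, G, A, Bm, C♯dim.
Reading the progression, the first chord not in that set is C, so the modulation leaves D major there.
The chord immediately before C is Bm, which is diatonic to both keys: vi in D major and v in E minor.

Bm — vi in D major, v in E minor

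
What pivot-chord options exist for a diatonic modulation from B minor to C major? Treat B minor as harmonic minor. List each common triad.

Triads in B minor (harmonic minor): Bm (i), C#dim (ii°), Daug (III+), Em (iv), F# (V), G (VI), A#dim (vii°).
Triads in C major: C (I), Dm (ii), Em (iii), F (IV), G (V), Am (vi), Bdim (vii°).
Shared triads with their functions: Em (iv in B minor, iii in C major); G (VI in B minor, V in C major).

Em, G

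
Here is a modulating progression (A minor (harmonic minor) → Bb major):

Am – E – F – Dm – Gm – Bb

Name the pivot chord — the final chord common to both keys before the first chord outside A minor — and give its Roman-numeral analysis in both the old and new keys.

Chords diatonic to A minor: Am, Bdim, Caug, Dm, E, F, G#dim.
Reading the progression, the first chord not in that set is Gm, so the modulation leaves A minor there.
The chord immediately before Gm is Dm, which is diatonic to both keys: iv in A minor and iii in Bb major.

Dm — iv in A minor, iii in Bb major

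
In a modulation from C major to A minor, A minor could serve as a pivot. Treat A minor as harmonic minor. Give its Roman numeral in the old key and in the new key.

The scale of C major is C D E F G A B; A is degree 6, and the triad built there (A-C-E) is minor, so it is vi.
The scale of A minor (harmonic minor) is A B C D E F G#; A is degree 1, and the triad built there (A-C-E) is minor, so it is i.

vi in C major; i in A minor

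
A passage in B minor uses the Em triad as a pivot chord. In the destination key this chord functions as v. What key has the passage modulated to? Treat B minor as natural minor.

The numeral v denotes a minor triad on scale degree 5. With E on degree 5, the tonic of the new key is A.
Degree 5 carries a minor triad in natural-minor keys, so the destination is A minor.
Check: the diatonic triads of A minor (natural minor) are Am (i), Bdim (ii°), C (III), Dm (iv), Em (v), F (VI), G (VII) — Em is indeed v.

A minor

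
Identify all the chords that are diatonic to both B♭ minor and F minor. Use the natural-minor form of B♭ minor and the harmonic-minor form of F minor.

Triads in B♭ minor (natural minor): B♭m (i), Cdim (ii°), D♭ (III), E♭m (iv), Fm (v), G♭ (VI), A♭ (VII).
Triads in F minor (harmonic minor): Fm (i), Gdim (ii°), A♭aug (III+), B♭m (iv), C (V), D♭ (VI), Edim (vii°).
Shared triads with their functions: B♭m (i in B♭ minor, iv in F minor); D♭ (III in B♭ minor, VI in F minor); Fm (v in B♭ minor, i in F minor).

B♭m, D♭, Fm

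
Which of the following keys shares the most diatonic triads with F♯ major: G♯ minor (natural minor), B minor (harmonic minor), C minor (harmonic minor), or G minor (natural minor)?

G♯ minor

Triads of F♯ major: F♯ major (I), G♯ minor (ii), A♯ minor (iii), B major (IV), C♯ major (V), D♯ minor (vi), E♯ diminished (vii°).
G♯ minor (natural minor) shares 4: F♯, G♯m, B, D♯m.
B minor (harmonic minor) shares 1: F♯.
C minor (harmonic minor) shares 0: none.
G minor (natural minor) shares 0: none.
The most common triads (4) are shared with G♯ minor.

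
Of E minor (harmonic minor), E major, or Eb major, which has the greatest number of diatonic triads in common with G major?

E minor

Triads of G major: G major (I), A minor (ii), B minor (iii), C major (IV), D major (V), E minor (vi), F# diminished (vii°).
E minor (harmonic minor) shares 4: Am, C, Em, F#dim.
E major shares 0: none.
Eb major shares 0: none.
The most common triads (4) are shared with E minor.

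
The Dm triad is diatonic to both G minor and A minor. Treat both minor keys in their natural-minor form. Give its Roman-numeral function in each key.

v in G minor; iv in A minor

The scale of G minor (natural minor) is G A Bb C D Eb F; D is degree 5, and the triad built there (D-F-A) is minor, so it is v.
The scale of A minor (natural minor) is A B C D E F G; D is degree 4, and the triad built there (D-F-A) is minor, so it is iv.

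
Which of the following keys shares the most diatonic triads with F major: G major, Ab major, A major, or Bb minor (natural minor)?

G major

Triads of F major: F (I), Gm (ii), Am (iii), Bb (IV), C (V), Dm (vi), Edim (vii°).
G major shares 2: Am, C.
Ab major shares 0: none.
A major shares 0: none.
Bb minor (natural minor) shares 0: none.
The most common triads (2) are shared with G major.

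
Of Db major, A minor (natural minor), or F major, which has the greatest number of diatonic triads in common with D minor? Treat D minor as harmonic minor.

F major

Triads of D minor (harmonic minor): D minor (i), E diminished (ii°), F augmented (III+), G minor (iv), A major (V), Bb major (VI), C# diminished (vii°).
Db major shares 0: none.
A minor (natural minor) shares 1: Dm.
F major shares 4: Dm, Edim, Gm, Bb.
The most common triads (4) are shared with F major.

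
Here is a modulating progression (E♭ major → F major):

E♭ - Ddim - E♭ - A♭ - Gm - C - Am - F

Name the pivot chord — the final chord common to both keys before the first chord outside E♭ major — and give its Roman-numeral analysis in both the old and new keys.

Gm — iii in E♭ major, ii in F major

Chords diatonic to E♭ major: E♭, Fm, Gm, A♭, B♭, Cm, Ddim.
Reading the progression, the first chord not in that set is C, so the modulation leaves E♭ major there.
The chord immediately before C is Gm, which is diatonic to both keys: iii in E♭ major and ii in F major.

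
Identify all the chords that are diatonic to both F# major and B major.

F#, G#m, B, D#m

Triads in F# major: F# (I), G#m (ii), A#m (iii), B (IV), C# (V), D#m (vi), E#dim (vii°).
Triads in B major: B (I), C#m (ii), D#m (iii), E (IV), F# (V), G#m (vi), A#dim (vii°).
Shared triads with their functions: F# (I in F# major, V in B major); G#m (ii in F# major, vi in B major); B (IV in F# major, I in B major); D#m (vi in F# major, iii in B major).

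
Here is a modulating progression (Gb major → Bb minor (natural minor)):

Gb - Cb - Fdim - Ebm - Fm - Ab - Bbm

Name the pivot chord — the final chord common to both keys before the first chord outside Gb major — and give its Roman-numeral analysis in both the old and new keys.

Ebm — vi in Gb major, iv in Bb minor

Chords diatonic to Gb major: Gb, Abm, Bbm, Cb, Db, Ebm, Fdim.
Reading the progression, the first chord not in that set is Fm, so the modulation leaves Gb major there.
The chord immediately before Fm is Ebm, which is diatonic to both keys: vi in Gb major and iv in Bb minor.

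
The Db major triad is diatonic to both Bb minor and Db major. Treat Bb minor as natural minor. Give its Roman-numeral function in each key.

III in Bb minor; I in Db major

The scale of Bb minor (natural minor) is Bb C Db Eb F Gb Ab; Db is degree 3, and the triad built there (Db-F-Ab) is major, so it is III.
The scale of Db major is Db Eb F Gb Ab Bb C; Db is degree 1, and the triad built there (Db-F-Ab) is major, so it is I.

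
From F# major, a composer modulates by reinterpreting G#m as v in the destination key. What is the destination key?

The numeral v denotes a minor triad on scale degree 5. With G# on degree 5, the tonic of the new key is C#.
Degree 5 carries a minor triad in natural-minor keys, so the destination is C# minor.
Check: the diatonic triads of C# minor (natural minor) are C#m (i), D#dim (ii°), E (III), F#m (iv), G#m (v), A (VI), B (VII) — G#m is indeed v.

C# minor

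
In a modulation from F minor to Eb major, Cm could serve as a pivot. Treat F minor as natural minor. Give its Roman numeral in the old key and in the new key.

v in F minor; vi in Eb major

The scale of F minor (natural minor) is F G Ab Bb C Db Eb; C is degree 5, and the triad built there (C-Eb-G) is minor, so it is v.
The scale of Eb major is Eb F G Ab Bb C D; C is degree 6, and the triad built there (C-Eb-G) is minor, so it is vi.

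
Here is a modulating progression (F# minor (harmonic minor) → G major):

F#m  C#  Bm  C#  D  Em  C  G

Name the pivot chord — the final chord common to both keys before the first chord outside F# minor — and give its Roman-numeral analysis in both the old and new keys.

Chords diatonic to F# minor: F#m, G#dim, Aaug, Bm, C#, D, E#dim.
Reading the progression, the first chord not in that set is Em, so the modulation leaves F# minor there.
The chord immediately before Em is D, which is diatonic to both keys: VI in F# minor and V in G major.

D — VI in F# minor, V in G major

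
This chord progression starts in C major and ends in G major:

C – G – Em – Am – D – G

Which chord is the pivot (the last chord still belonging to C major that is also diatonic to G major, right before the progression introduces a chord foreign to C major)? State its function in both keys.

Chords diatonic to C major: C, Dm, Em, F, G, Am, Bdim.
Reading the progression, the first chord not in that set is D, so the modulation leaves C major there.
The chord immediately before D is Am, which is diatonic to both keys: vi in C major and ii in G major.

Am — vi in C major, ii in G major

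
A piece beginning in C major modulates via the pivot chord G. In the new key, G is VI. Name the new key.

B minor

The numeral VI denotes a major triad on scale degree 6. With G on degree 6, the tonic of the new key is B.
Degree 6 carries a major triad in minor keys, so the destination is B minor.
Check: the diatonic triads of B minor (natural minor) are Bm (i), C♯dim (ii°), D (III), Em (iv), F♯m (v), G (VI), A (VII) — G is indeed VI.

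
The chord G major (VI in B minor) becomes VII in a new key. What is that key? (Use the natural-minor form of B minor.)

The numeral VII denotes a major triad on scale degree 7. With G on degree 7, the tonic of the new key is A.
Degree 7 carries a major triad in natural-minor keys, so the destination is A minor.
Check: the diatonic triads of A minor (natural minor) are Am (i), Bdim (ii°), C (III), Dm (iv), Em (v), F (VI), G (VII) — G major is indeed VII.

A minor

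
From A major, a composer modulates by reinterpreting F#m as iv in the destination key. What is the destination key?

C# minor

The numeral iv denotes a minor triad on scale degree 4. With F# on degree 4, the tonic of the new key is C#.
Degree 4 carries a minor triad in minor keys, so the destination is C# minor.
Check: the diatonic triads of C# minor (natural minor) are C#m (i), D#dim (ii°), E (III), F#m (iv), G#m (v), A (VI), B (VII) — F#m is indeed iv.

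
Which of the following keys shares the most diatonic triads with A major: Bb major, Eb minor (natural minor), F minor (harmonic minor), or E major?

E major

Triads of A major: A (I), Bm (ii), C#m (iii), D (IV), E (V), F#m (vi), G#dim (vii°).
Bb major shares 0: none.
Eb minor (natural minor) shares 0: none.
F minor (harmonic minor) shares 0: none.
E major shares 4: A, C#m, E, F#m.
The most common triads (4) are shared with E major.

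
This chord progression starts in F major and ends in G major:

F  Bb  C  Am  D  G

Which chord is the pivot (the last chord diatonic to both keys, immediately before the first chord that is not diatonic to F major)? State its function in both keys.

Am — iii in F major, ii in G major

Chords diatonic to F major: F, Gm, Am, Bb, C, Dm, Edim.
Reading the progression, the first chord not in that set is D, so the modulation leaves F major there.
The chord immediately before D is Am, which is diatonic to both keys: iii in F major and ii in G major.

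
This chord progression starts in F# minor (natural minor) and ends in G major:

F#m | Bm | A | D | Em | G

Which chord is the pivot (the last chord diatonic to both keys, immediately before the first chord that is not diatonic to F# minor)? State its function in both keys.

Chords diatonic to F# minor: F#m, G#dim, A, Bm, C#m, D, E.
Reading the progression, the first chord not in that set is Em, so the modulation leaves F# minor there.
The chord immediately before Em is D, which is diatonic to both keys: VI in F# minor and V in G major.

D — VI in F# minor, V in G major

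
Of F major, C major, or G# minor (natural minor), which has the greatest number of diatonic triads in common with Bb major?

Triads of Bb major: Bb major (I), C minor (ii), D minor (iii), Eb major (IV), F major (V), G minor (vi), A diminished (vii°).
F major shares 4: Bb, Dm, F, Gm.
C major shares 2: Dm, F.
G# minor (natural minor) shares 0: none.
The most common triads (4) are shared with F major.

F major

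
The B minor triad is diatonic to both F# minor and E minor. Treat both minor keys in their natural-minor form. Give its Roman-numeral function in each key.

The scale of F# minor (natural minor) is F# G# A B C# D E; B is degree 4, and the triad built there (B-D-F#) is minor, so it is iv.
The scale of E minor (natural minor) is E F# G A B C D; B is degree 5, and the triad built there (B-D-F#) is minor, so it is v.

iv in F# minor; v in E minor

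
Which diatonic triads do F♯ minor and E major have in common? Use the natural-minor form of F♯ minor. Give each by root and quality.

F♯m, A, C♯m, E

Triads in F♯ minor (natural minor): F♯m (i), G♯dim (ii°), A (III), Bm (iv), C♯m (v), D (VI), E (VII).
Triads in E major: E (I), F♯m (ii), G♯m (iii), A (IV), B (V), C♯m (vi), D♯dim (vii°).
Shared triads with their functions: F♯m (i in F♯ minor, ii in E major); A (III in F♯ minor, IV in E major); C♯m (v in F♯ minor, vi in E major); E (VII in F♯ minor, I in E major).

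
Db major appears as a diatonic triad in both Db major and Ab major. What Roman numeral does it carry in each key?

The scale of Db major is Db Eb F Gb Ab Bb C; Db is degree 1, and the triad built there (Db-F-Ab) is major, so it is I.
The scale of Ab major is Ab Bb C Db Eb F G; Db is degree 4, and the triad built there (Db-F-Ab) is major, so it is IV.

I in Db major; IV in Ab major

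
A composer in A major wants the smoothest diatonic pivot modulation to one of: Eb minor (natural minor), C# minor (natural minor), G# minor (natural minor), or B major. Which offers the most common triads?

Triads of A major: A major (I), B minor (ii), C# minor (iii), D major (IV), E major (V), F# minor (vi), G# diminished (vii°).
Eb minor (natural minor) shares 0: none.
C# minor (natural minor) shares 4: A, C#m, E, F#m.
G# minor (natural minor) shares 2: C#m, E.
B major shares 2: C#m, E.
The most common triads (4) are shared with C# minor.

C# minor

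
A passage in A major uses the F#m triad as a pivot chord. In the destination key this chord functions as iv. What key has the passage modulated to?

The numeral iv denotes a minor triad on scale degree 4. With F# on degree 4, the tonic of the new key is C#.
Degree 4 carries a minor triad in minor keys, so the destination is C# minor.
Check: the diatonic triads of C# minor (natural minor) are C#m (i), D#dim (ii°), E (III), F#m (iv), G#m (v), A (VI), B (VII) — F#m is indeed iv.

C# minor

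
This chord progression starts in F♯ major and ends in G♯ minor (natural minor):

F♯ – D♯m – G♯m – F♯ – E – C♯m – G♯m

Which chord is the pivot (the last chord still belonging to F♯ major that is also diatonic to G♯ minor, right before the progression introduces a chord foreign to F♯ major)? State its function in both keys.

Chords diatonic to F♯ major: F♯, G♯m, A♯m, B, C♯, D♯m, E♯dim.
Reading the progression, the first chord not in that set is E, so the modulation leaves F♯ major there.
The chord immediately before E is F♯, which is diatonic to both keys: I in F♯ major and VII in G♯ minor.

F♯ — I in F♯ major, VII in G♯ minor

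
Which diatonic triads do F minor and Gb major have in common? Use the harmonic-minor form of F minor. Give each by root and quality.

Triads in F minor (harmonic minor): F minor (i), G diminished (ii°), Ab augmented (III+), Bb minor (iv), C major (V), Db major (VI), E diminished (vii°).
Triads in Gb major: Gb major (I), Ab minor (ii), Bb minor (iii), Cb major (IV), Db major (V), Eb minor (vi), F diminished (vii°).
Shared triads with their functions: Bb minor (iv in F minor, iii in Gb major); Db major (VI in F minor, V in Gb major).

Bbm, Db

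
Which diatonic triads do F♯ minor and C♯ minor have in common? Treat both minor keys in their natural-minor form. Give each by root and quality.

F♯m, A, C♯m, E

Triads in F♯ minor (natural minor): F♯ minor (i), G♯ diminished (ii°), A major (III), B minor (iv), C♯ minor (v), D major (VI), E major (VII).
Triads in C♯ minor (natural minor): C♯ minor (i), D♯ diminished (ii°), E major (III), F♯ minor (iv), G♯ minor (v), A major (VI), B major (VII).
Shared triads with their functions: F♯ minor (i in F♯ minor, iv in C♯ minor); A major (III in F♯ minor, VI in C♯ minor); C♯ minor (v in F♯ minor, i in C♯ minor); E major (VII in F♯ minor, III in C♯ minor).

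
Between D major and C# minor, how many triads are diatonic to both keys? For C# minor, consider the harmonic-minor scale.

2

Diatonic triads of D major: D (I), Em (ii), F#m (iii), G (IV), A (V), Bm (vi), C#dim (vii°).
Diatonic triads of C# minor (harmonic minor): C#m (i), D#dim (ii°), Eaug (III+), F#m (iv), G# (V), A (VI), B#dim (vii°).
Matching root and quality in both lists: F#m, A.
That gives 2 common triads.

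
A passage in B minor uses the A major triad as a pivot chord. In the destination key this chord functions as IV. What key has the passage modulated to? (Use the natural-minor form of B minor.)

The numeral IV denotes a major triad on scale degree 4. With A on degree 4, the tonic of the new key is E.
Degree 4 carries a major triad in major keys, so the destination is E major.
Check: the diatonic triads of E major are E (I), F#m (ii), G#m (iii), A (IV), B (V), C#m (vi), D#dim (vii°) — A major is indeed IV.

E major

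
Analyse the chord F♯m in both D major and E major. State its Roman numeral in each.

iii in D major; ii in E major

The scale of D major is D E F♯ G A B C♯; F♯ is degree 3, and the triad built there (F♯-A-C♯) is minor, so it is iii.
The scale of E major is E F♯ G♯ A B C♯ D♯; F♯ is degree 2, and the triad built there (F♯-A-C♯) is minor, so it is ii.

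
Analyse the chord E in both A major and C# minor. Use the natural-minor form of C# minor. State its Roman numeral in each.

The scale of A major is A B C# D E F# G#; E is degree 5, and the triad built there (E-G#-B) is major, so it is V.
The scale of C# minor (natural minor) is C# D# E F# G# A B; E is degree 3, and the triad built there (E-G#-B) is major, so it is III.

V in A major; III in C# minor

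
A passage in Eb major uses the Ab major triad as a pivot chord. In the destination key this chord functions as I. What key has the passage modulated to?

The numeral I denotes a major triad on scale degree 1. With Ab on degree 1, the tonic of the new key is Ab.
Degree 1 carries a major triad in major keys, so the destination is Ab major.
Check: the diatonic triads of Ab major are Ab (I), Bbm (ii), Cm (iii), Db (IV), Eb (V), Fm (vi), Gdim (vii°) — Ab major is indeed I.

Ab major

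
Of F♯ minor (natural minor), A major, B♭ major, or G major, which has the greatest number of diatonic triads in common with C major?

Triads of C major: C (I), Dm (ii), Em (iii), F (IV), G (V), Am (vi), Bdim (vii°).
F♯ minor (natural minor) shares 0: none.
A major shares 0: none.
B♭ major shares 2: Dm, F.
G major shares 4: C, Em, G, Am.
The most common triads (4) are shared with G major.

G major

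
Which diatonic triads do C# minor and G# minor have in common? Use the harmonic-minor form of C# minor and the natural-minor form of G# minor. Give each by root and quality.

C#m

Triads in C# minor (harmonic minor): C# minor (i), D# diminished (ii°), E augmented (III+), F# minor (iv), G# major (V), A major (VI), B# diminished (vii°).
Triads in G# minor (natural minor): G# minor (i), A# diminished (ii°), B major (III), C# minor (iv), D# minor (v), E major (VI), F# major (VII).
Shared triads with their functions: C# minor (i in C# minor, iv in G# minor).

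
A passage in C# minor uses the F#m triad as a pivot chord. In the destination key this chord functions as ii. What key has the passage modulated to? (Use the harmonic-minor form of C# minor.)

E major

The numeral ii denotes a minor triad on scale degree 2. With F# on degree 2, the tonic of the new key is E.
Degree 2 carries a minor triad in major keys, so the destination is E major.
Check: the diatonic triads of E major are E (I), F#m (ii), G#m (iii), A (IV), B (V), C#m (vi), D#dim (vii°) — F#m is indeed ii.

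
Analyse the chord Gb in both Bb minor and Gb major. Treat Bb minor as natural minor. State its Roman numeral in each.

VI in Bb minor; I in Gb major

The scale of Bb minor (natural minor) is Bb C Db Eb F Gb Ab; Gb is degree 6, and the triad built there (Gb-Bb-Db) is major, so it is VI.
The scale of Gb major is Gb Ab Bb Cb Db Eb F; Gb is degree 1, and the triad built there (Gb-Bb-Db) is major, so it is I.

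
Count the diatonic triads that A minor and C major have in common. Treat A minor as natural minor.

7

Diatonic triads of A minor (natural minor): A minor (i), B diminished (ii°), C major (III), D minor (iv), E minor (v), F major (VI), G major (VII).
Diatonic triads of C major: C major (I), D minor (ii), E minor (iii), F major (IV), G major (V), A minor (vi), B diminished (vii°).
Matching root and quality in both lists: A minor, B diminished, C major, D minor, E minor, F major, G major.
That gives 7 common triads.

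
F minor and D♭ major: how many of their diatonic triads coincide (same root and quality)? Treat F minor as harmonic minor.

Diatonic triads of F minor (harmonic minor): Fm (i), Gdim (ii°), A♭aug (III+), B♭m (iv), C (V), D♭ (VI), Edim (vii°).
Diatonic triads of D♭ major: D♭ (I), E♭m (ii), Fm (iii), G♭ (IV), A♭ (V), B♭m (vi), Cdim (vii°).
Matching root and quality in both lists: Fm, B♭m, D♭.
That gives 3 common triads.

3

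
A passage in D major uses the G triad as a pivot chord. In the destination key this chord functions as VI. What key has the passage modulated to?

The numeral VI denotes a major triad on scale degree 6. With G on degree 6, the tonic of the new key is B.
Degree 6 carries a major triad in minor keys, so the destination is B minor.
Check: the diatonic triads of B minor (natural minor) are Bm (i), C#dim (ii°), D (III), Em (iv), F#m (v), G (VI), A (VII) — G is indeed VI.

B minor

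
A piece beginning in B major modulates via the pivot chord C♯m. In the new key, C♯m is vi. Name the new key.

The numeral vi denotes a minor triad on scale degree 6. With C♯ on degree 6, the tonic of the new key is E.
Degree 6 carries a minor triad in major keys, so the destination is E major.
Check: the diatonic triads of E major are E (I), F♯m (ii), G♯m (iii), A (IV), B (V), C♯m (vi), D♯dim (vii°) — C♯m is indeed vi.

E major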